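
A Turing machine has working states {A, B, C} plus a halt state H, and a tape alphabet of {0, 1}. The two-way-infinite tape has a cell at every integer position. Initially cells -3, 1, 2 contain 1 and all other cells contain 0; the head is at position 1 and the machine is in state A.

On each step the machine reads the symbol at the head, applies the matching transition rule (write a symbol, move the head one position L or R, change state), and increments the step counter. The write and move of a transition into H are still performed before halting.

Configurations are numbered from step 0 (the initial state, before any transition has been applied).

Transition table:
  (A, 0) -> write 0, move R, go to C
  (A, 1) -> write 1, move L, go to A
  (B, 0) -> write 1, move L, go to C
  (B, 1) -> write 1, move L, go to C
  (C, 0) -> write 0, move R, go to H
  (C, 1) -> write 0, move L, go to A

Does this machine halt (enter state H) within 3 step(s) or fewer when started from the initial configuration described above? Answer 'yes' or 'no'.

Answer: no

Derivation:
Step 1: in state A at pos 1, read 1 -> (A,1)->write 1,move L,goto A. Now: state=A, head=0, tape[-4..3]=01000110 (head:     ^)
Step 2: in state A at pos 0, read 0 -> (A,0)->write 0,move R,goto C. Now: state=C, head=1, tape[-4..3]=01000110 (head:      ^)
Step 3: in state C at pos 1, read 1 -> (C,1)->write 0,move L,goto A. Now: state=A, head=0, tape[-4..3]=01000010 (head:     ^)
After 3 step(s): state = A (not H) -> not halted within 3 -> no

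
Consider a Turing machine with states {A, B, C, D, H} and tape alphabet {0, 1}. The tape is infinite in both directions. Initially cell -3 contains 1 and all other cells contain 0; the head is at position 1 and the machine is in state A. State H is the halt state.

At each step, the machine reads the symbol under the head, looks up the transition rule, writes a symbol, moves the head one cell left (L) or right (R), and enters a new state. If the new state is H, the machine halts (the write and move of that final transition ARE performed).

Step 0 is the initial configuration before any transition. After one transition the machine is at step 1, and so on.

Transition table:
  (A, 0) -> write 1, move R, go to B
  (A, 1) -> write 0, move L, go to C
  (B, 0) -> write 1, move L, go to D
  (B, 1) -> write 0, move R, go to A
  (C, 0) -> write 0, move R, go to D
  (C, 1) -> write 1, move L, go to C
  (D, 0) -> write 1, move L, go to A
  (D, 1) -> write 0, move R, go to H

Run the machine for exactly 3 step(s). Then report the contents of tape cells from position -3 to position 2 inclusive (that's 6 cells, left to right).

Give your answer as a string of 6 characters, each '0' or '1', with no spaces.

Answer: 100001

Derivation:
Step 1: in state A at pos 1, read 0 -> (A,0)->write 1,move R,goto B. Now: state=B, head=2, tape[-4..3]=01000100 (head:       ^)
Step 2: in state B at pos 2, read 0 -> (B,0)->write 1,move L,goto D. Now: state=D, head=1, tape[-4..3]=01000110 (head:      ^)
Step 3: in state D at pos 1, read 1 -> (D,1)->write 0,move R,goto H. Now: state=H, head=2, tape[-4..3]=01000010 (head:       ^)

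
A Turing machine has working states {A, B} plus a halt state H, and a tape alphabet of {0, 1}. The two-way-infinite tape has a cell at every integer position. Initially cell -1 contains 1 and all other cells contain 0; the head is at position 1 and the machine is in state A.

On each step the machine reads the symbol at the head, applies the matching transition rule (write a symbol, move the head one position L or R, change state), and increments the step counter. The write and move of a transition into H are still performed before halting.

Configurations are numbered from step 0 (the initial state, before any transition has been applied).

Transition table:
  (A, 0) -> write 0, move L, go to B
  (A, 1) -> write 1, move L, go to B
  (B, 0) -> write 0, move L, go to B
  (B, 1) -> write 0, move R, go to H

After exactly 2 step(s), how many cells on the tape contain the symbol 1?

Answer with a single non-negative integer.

Answer: 1

Derivation:
Step 1: in state A at pos 1, read 0 -> (A,0)->write 0,move L,goto B. Now: state=B, head=0, tape[-2..2]=01000 (head:   ^)
Step 2: in state B at pos 0, read 0 -> (B,0)->write 0,move L,goto B. Now: state=B, head=-1, tape[-2..2]=01000 (head:  ^)
Cells containing 1 after step 2: {-1} -> 1 cell(s)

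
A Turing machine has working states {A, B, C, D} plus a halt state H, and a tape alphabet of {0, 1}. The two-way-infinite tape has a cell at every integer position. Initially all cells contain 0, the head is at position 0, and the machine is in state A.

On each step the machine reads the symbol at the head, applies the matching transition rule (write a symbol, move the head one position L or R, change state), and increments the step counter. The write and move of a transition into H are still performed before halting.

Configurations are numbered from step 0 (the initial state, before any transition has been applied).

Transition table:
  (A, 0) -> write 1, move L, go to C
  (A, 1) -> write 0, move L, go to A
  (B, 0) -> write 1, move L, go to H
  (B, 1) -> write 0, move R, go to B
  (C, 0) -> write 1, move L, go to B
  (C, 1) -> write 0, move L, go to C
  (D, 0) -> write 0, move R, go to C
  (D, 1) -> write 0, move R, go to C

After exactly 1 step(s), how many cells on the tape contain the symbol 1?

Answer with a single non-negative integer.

Step 1: in state A at pos 0, read 0 -> (A,0)->write 1,move L,goto C. Now: state=C, head=-1, tape[-2..1]=0010 (head:  ^)
Cells containing 1 after step 1: {0} -> 1 cell(s)

Answer: 1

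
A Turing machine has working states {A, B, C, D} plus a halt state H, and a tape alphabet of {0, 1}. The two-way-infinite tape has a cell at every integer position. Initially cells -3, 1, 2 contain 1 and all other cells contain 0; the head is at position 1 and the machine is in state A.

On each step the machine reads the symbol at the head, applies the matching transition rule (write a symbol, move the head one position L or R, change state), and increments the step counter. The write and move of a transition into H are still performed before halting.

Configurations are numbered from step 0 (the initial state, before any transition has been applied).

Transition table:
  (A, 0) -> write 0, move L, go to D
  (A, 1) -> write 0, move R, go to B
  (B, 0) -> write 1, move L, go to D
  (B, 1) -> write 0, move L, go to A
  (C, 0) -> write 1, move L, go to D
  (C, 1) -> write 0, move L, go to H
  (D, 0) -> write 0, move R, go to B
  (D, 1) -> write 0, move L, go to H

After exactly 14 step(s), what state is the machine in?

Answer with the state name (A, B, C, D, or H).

Answer: B

Derivation:
Step 1: in state A at pos 1, read 1 -> (A,1)->write 0,move R,goto B. Now: state=B, head=2, tape[-4..3]=01000010 (head:       ^)
Step 2: in state B at pos 2, read 1 -> (B,1)->write 0,move L,goto A. Now: state=A, head=1, tape[-4..3]=01000000 (head:      ^)
Step 3: in state A at pos 1, read 0 -> (A,0)->write 0,move L,goto D. Now: state=D, head=0, tape[-4..3]=01000000 (head:     ^)
Step 4: in state D at pos 0, read 0 -> (D,0)->write 0,move R,goto B. Now: state=B, head=1, tape[-4..3]=01000000 (head:      ^)
Step 5: in state B at pos 1, read 0 -> (B,0)->write 1,move L,goto D. Now: state=D, head=0, tape[-4..3]=01000100 (head:     ^)
Step 6: in state D at pos 0, read 0 -> (D,0)->write 0,move R,goto B. Now: state=B, head=1, tape[-4..3]=01000100 (head:      ^)
Step 7: in state B at pos 1, read 1 -> (B,1)->write 0,move L,goto A. Now: state=A, head=0, tape[-4..3]=01000000 (head:     ^)
Step 8: in state A at pos 0, read 0 -> (A,0)->write 0,move L,goto D. Now: state=D, head=-1, tape[-4..3]=01000000 (head:    ^)
Step 9: in state D at pos -1, read 0 -> (D,0)->write 0,move R,goto B. Now: state=B, head=0, tape[-4..3]=01000000 (head:     ^)
Step 10: in state B at pos 0, read 0 -> (B,0)->write 1,move L,goto D. Now: state=D, head=-1, tape[-4..3]=01001000 (head:    ^)
Step 11: in state D at pos -1, read 0 -> (D,0)->write 0,move R,goto B. Now: state=B, head=0, tape[-4..3]=01001000 (head:     ^)
Step 12: in state B at pos 0, read 1 -> (B,1)->write 0,move L,goto A. Now: state=A, head=-1, tape[-4..3]=01000000 (head:    ^)
Step 13: in state A at pos -1, read 0 -> (A,0)->write 0,move L,goto D. Now: state=D, head=-2, tape[-4..3]=01000000 (head:   ^)
Step 14: in state D at pos -2, read 0 -> (D,0)->write 0,move R,goto B. Now: state=B, head=-1, tape[-4..3]=01000000 (head:    ^)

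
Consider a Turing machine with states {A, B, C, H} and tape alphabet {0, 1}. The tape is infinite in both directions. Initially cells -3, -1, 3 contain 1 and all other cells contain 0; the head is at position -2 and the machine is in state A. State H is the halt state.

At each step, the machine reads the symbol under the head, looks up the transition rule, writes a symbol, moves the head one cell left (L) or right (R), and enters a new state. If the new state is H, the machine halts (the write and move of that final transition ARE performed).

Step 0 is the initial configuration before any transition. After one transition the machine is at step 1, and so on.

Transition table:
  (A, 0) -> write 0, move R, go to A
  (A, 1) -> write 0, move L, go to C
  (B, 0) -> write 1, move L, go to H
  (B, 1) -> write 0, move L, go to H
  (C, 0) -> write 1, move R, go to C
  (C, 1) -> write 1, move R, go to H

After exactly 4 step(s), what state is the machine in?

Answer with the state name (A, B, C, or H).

Answer: C

Derivation:
Step 1: in state A at pos -2, read 0 -> (A,0)->write 0,move R,goto A. Now: state=A, head=-1, tape[-4..4]=010100010 (head:    ^)
Step 2: in state A at pos -1, read 1 -> (A,1)->write 0,move L,goto C. Now: state=C, head=-2, tape[-4..4]=010000010 (head:   ^)
Step 3: in state C at pos -2, read 0 -> (C,0)->write 1,move R,goto C. Now: state=C, head=-1, tape[-4..4]=011000010 (head:    ^)
Step 4: in state C at pos -1, read 0 -> (C,0)->write 1,move R,goto C. Now: state=C, head=0, tape[-4..4]=011100010 (head:     ^)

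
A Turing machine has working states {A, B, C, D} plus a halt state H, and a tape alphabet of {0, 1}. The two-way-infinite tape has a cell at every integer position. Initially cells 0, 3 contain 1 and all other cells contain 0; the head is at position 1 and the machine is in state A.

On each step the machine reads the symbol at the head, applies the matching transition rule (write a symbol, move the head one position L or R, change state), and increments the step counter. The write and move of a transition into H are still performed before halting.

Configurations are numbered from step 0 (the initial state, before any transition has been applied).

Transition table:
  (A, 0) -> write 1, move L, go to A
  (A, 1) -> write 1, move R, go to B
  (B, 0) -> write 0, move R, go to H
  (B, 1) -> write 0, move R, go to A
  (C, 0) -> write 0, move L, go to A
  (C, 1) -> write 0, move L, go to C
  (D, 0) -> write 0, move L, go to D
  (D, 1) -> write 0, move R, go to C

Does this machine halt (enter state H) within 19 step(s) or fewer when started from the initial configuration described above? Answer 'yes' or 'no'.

Answer: yes

Derivation:
Step 1: in state A at pos 1, read 0 -> (A,0)->write 1,move L,goto A. Now: state=A, head=0, tape[-1..4]=011010 (head:  ^)
Step 2: in state A at pos 0, read 1 -> (A,1)->write 1,move R,goto B. Now: state=B, head=1, tape[-1..4]=011010 (head:   ^)
Step 3: in state B at pos 1, read 1 -> (B,1)->write 0,move R,goto A. Now: state=A, head=2, tape[-1..4]=010010 (head:    ^)
Step 4: in state A at pos 2, read 0 -> (A,0)->write 1,move L,goto A. Now: state=A, head=1, tape[-1..4]=010110 (head:   ^)
Step 5: in state A at pos 1, read 0 -> (A,0)->write 1,move L,goto A. Now: state=A, head=0, tape[-1..4]=011110 (head:  ^)
Step 6: in state A at pos 0, read 1 -> (A,1)->write 1,move R,goto B. Now: state=B, head=1, tape[-1..4]=011110 (head:   ^)
Step 7: in state B at pos 1, read 1 -> (B,1)->write 0,move R,goto A. Now: state=A, head=2, tape[-1..4]=010110 (head:    ^)
Step 8: in state A at pos 2, read 1 -> (A,1)->write 1,move R,goto B. Now: state=B, head=3, tape[-1..4]=010110 (head:     ^)
Step 9: in state B at pos 3, read 1 -> (B,1)->write 0,move R,goto A. Now: state=A, head=4, tape[-1..5]=0101000 (head:      ^)
Step 10: in state A at pos 4, read 0 -> (A,0)->write 1,move L,goto A. Now: state=A, head=3, tape[-1..5]=0101010 (head:     ^)
Step 11: in state A at pos 3, read 0 -> (A,0)->write 1,move L,goto A. Now: state=A, head=2, tape[-1..5]=0101110 (head:    ^)
Step 12: in state A at pos 2, read 1 -> (A,1)->write 1,move R,goto B. Now: state=B, head=3, tape[-1..5]=0101110 (head:     ^)
Step 13: in state B at pos 3, read 1 -> (B,1)->write 0,move R,goto A. Now: state=A, head=4, tape[-1..5]=0101010 (head:      ^)
Step 14: in state A at pos 4, read 1 -> (A,1)->write 1,move R,goto B. Now: state=B, head=5, tape[-1..6]=01010100 (head:       ^)
Step 15: in state B at pos 5, read 0 -> (B,0)->write 0,move R,goto H. Now: state=H, head=6, tape[-1..7]=010101000 (head:        ^)
State H reached at step 15; 15 <= 19 -> yes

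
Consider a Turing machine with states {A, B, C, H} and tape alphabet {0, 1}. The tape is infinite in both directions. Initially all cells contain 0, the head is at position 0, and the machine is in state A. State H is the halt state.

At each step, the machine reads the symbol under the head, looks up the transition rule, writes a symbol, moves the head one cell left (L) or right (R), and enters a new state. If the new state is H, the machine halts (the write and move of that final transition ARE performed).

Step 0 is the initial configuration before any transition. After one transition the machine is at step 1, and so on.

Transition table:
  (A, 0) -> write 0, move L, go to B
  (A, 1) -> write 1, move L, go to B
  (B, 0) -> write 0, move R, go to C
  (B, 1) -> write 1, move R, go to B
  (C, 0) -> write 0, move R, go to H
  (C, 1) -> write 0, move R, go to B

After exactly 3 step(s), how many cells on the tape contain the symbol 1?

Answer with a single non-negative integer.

Step 1: in state A at pos 0, read 0 -> (A,0)->write 0,move L,goto B. Now: state=B, head=-1, tape[-2..1]=0000 (head:  ^)
Step 2: in state B at pos -1, read 0 -> (B,0)->write 0,move R,goto C. Now: state=C, head=0, tape[-2..1]=0000 (head:   ^)
Step 3: in state C at pos 0, read 0 -> (C,0)->write 0,move R,goto H. Now: state=H, head=1, tape[-2..2]=00000 (head:    ^)
No cell contains 1 after step 3 -> 0 cell(s)

Answer: 0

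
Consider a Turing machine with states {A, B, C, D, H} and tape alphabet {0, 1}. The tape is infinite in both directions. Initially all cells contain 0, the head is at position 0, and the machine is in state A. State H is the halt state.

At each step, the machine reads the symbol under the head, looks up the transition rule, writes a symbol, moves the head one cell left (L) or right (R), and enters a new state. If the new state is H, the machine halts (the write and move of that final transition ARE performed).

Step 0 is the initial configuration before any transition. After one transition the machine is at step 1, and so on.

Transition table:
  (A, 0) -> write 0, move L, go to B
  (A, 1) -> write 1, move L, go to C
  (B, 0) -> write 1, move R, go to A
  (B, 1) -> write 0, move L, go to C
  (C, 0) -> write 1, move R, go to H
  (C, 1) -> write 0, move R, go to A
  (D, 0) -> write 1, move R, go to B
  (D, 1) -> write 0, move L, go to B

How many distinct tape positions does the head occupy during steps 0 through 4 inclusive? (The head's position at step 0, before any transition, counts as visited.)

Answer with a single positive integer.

Answer: 3

Derivation:
Step 1: in state A at pos 0, read 0 -> (A,0)->write 0,move L,goto B. Now: state=B, head=-1, tape[-2..1]=0000 (head:  ^)
Step 2: in state B at pos -1, read 0 -> (B,0)->write 1,move R,goto A. Now: state=A, head=0, tape[-2..1]=0100 (head:   ^)
Step 3: in state A at pos 0, read 0 -> (A,0)->write 0,move L,goto B. Now: state=B, head=-1, tape[-2..1]=0100 (head:  ^)
Step 4: in state B at pos -1, read 1 -> (B,1)->write 0,move L,goto C. Now: state=C, head=-2, tape[-3..1]=00000 (head:  ^)
Head positions at steps 0..4: starting at 0, distinct positions visited = {-2, -1, 0} -> 3 position(s)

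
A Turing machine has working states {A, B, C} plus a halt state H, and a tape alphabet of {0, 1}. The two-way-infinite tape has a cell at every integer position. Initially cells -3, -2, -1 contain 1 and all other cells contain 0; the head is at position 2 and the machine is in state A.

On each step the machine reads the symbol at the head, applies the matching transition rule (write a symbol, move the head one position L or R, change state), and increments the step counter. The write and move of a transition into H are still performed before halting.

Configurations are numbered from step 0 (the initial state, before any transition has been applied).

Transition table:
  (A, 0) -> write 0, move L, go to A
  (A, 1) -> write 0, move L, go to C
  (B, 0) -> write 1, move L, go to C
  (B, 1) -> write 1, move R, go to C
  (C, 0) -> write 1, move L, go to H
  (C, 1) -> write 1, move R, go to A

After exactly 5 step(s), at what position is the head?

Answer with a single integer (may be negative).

Step 1: in state A at pos 2, read 0 -> (A,0)->write 0,move L,goto A. Now: state=A, head=1, tape[-4..3]=01110000 (head:      ^)
Step 2: in state A at pos 1, read 0 -> (A,0)->write 0,move L,goto A. Now: state=A, head=0, tape[-4..3]=01110000 (head:     ^)
Step 3: in state A at pos 0, read 0 -> (A,0)->write 0,move L,goto A. Now: state=A, head=-1, tape[-4..3]=01110000 (head:    ^)
Step 4: in state A at pos -1, read 1 -> (A,1)->write 0,move L,goto C. Now: state=C, head=-2, tape[-4..3]=01100000 (head:   ^)
Step 5: in state C at pos -2, read 1 -> (C,1)->write 1,move R,goto A. Now: state=A, head=-1, tape[-4..3]=01100000 (head:    ^)

Answer: -1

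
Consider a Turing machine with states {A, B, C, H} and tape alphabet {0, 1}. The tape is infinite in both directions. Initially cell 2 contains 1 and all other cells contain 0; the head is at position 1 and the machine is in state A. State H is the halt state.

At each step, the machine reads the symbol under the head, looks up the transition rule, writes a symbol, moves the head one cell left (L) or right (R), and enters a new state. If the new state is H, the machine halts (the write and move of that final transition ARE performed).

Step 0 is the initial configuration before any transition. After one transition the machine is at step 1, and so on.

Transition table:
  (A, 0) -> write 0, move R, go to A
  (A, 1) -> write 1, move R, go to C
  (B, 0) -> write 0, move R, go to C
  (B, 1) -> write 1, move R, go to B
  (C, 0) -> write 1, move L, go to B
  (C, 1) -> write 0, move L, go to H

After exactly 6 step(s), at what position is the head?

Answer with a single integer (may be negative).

Step 1: in state A at pos 1, read 0 -> (A,0)->write 0,move R,goto A. Now: state=A, head=2, tape[0..3]=0010 (head:   ^)
Step 2: in state A at pos 2, read 1 -> (A,1)->write 1,move R,goto C. Now: state=C, head=3, tape[0..4]=00100 (head:    ^)
Step 3: in state C at pos 3, read 0 -> (C,0)->write 1,move L,goto B. Now: state=B, head=2, tape[0..4]=00110 (head:   ^)
Step 4: in state B at pos 2, read 1 -> (B,1)->write 1,move R,goto B. Now: state=B, head=3, tape[0..4]=00110 (head:    ^)
Step 5: in state B at pos 3, read 1 -> (B,1)->write 1,move R,goto B. Now: state=B, head=4, tape[0..5]=001100 (head:     ^)
Step 6: in state B at pos 4, read 0 -> (B,0)->write 0,move R,goto C. Now: state=C, head=5, tape[0..6]=0011000 (head:      ^)

Answer: 5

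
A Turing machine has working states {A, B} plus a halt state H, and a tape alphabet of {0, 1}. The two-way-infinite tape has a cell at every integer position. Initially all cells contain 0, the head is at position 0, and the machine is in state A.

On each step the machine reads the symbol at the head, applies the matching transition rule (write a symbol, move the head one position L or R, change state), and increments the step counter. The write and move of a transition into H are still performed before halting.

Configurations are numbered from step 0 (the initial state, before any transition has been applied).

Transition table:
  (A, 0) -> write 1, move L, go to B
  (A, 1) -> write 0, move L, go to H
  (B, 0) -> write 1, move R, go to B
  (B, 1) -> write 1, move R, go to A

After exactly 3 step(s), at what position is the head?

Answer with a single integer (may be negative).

Answer: 1

Derivation:
Step 1: in state A at pos 0, read 0 -> (A,0)->write 1,move L,goto B. Now: state=B, head=-1, tape[-2..1]=0010 (head:  ^)
Step 2: in state B at pos -1, read 0 -> (B,0)->write 1,move R,goto B. Now: state=B, head=0, tape[-2..1]=0110 (head:   ^)
Step 3: in state B at pos 0, read 1 -> (B,1)->write 1,move R,goto A. Now: state=A, head=1, tape[-2..2]=01100 (head:    ^)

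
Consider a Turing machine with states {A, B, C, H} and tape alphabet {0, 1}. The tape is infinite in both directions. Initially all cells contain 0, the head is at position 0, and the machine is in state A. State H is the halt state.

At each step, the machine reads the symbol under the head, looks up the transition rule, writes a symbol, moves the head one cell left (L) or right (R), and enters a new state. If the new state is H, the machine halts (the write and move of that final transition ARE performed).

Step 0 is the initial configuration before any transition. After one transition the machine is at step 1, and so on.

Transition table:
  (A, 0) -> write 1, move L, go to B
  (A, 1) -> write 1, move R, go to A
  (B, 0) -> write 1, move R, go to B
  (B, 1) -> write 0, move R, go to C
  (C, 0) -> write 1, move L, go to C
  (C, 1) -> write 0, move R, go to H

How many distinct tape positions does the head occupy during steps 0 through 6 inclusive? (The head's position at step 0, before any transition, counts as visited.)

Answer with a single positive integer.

Answer: 3

Derivation:
Step 1: in state A at pos 0, read 0 -> (A,0)->write 1,move L,goto B. Now: state=B, head=-1, tape[-2..1]=0010 (head:  ^)
Step 2: in state B at pos -1, read 0 -> (B,0)->write 1,move R,goto B. Now: state=B, head=0, tape[-2..1]=0110 (head:   ^)
Step 3: in state B at pos 0, read 1 -> (B,1)->write 0,move R,goto C. Now: state=C, head=1, tape[-2..2]=01000 (head:    ^)
Step 4: in state C at pos 1, read 0 -> (C,0)->write 1,move L,goto C. Now: state=C, head=0, tape[-2..2]=01010 (head:   ^)
Step 5: in state C at pos 0, read 0 -> (C,0)->write 1,move L,goto C. Now: state=C, head=-1, tape[-2..2]=01110 (head:  ^)
Step 6: in state C at pos -1, read 1 -> (C,1)->write 0,move R,goto H. Now: state=H, head=0, tape[-2..2]=00110 (head:   ^)
Head positions at steps 0..6: starting at 0, distinct positions visited = {-1, 0, 1} -> 3 position(s)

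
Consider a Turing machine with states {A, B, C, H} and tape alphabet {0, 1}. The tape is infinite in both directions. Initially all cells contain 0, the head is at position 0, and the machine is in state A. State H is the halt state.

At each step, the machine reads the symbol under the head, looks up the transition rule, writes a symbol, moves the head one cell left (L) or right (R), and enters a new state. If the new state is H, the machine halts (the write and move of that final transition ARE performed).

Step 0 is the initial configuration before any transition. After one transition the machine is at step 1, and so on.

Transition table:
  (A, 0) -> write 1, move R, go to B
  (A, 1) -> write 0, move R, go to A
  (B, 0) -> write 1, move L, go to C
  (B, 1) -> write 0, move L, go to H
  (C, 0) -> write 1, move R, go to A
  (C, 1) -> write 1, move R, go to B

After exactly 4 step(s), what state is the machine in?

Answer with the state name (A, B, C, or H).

Answer: H

Derivation:
Step 1: in state A at pos 0, read 0 -> (A,0)->write 1,move R,goto B. Now: state=B, head=1, tape[-1..2]=0100 (head:   ^)
Step 2: in state B at pos 1, read 0 -> (B,0)->write 1,move L,goto C. Now: state=C, head=0, tape[-1..2]=0110 (head:  ^)
Step 3: in state C at pos 0, read 1 -> (C,1)->write 1,move R,goto B. Now: state=B, head=1, tape[-1..2]=0110 (head:   ^)
Step 4: in state B at pos 1, read 1 -> (B,1)->write 0,move L,goto H. Now: state=H, head=0, tape[-1..2]=0100 (head:  ^)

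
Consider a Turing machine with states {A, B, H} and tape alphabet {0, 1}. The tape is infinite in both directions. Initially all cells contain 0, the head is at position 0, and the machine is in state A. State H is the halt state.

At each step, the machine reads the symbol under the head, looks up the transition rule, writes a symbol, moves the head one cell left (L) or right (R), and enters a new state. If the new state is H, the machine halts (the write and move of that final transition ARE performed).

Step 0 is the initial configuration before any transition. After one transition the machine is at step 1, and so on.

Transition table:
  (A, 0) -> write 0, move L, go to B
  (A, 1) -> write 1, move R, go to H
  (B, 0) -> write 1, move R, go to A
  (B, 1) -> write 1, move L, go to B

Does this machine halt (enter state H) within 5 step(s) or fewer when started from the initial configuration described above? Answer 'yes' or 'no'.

Answer: no

Derivation:
Step 1: in state A at pos 0, read 0 -> (A,0)->write 0,move L,goto B. Now: state=B, head=-1, tape[-2..1]=0000 (head:  ^)
Step 2: in state B at pos -1, read 0 -> (B,0)->write 1,move R,goto A. Now: state=A, head=0, tape[-2..1]=0100 (head:   ^)
Step 3: in state A at pos 0, read 0 -> (A,0)->write 0,move L,goto B. Now: state=B, head=-1, tape[-2..1]=0100 (head:  ^)
Step 4: in state B at pos -1, read 1 -> (B,1)->write 1,move L,goto B. Now: state=B, head=-2, tape[-3..1]=00100 (head:  ^)
Step 5: in state B at pos -2, read 0 -> (B,0)->write 1,move R,goto A. Now: state=A, head=-1, tape[-3..1]=01100 (head:   ^)
After 5 step(s): state = A (not H) -> not halted within 5 -> no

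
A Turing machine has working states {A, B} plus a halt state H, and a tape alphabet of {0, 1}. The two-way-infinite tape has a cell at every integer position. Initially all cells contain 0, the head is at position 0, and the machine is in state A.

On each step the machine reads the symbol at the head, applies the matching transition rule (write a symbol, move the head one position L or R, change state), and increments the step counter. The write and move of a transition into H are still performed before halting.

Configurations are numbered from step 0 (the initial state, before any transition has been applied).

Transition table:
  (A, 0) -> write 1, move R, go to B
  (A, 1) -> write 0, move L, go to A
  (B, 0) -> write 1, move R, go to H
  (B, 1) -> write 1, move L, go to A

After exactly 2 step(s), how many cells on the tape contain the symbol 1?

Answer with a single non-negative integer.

Answer: 2

Derivation:
Step 1: in state A at pos 0, read 0 -> (A,0)->write 1,move R,goto B. Now: state=B, head=1, tape[-1..2]=0100 (head:   ^)
Step 2: in state B at pos 1, read 0 -> (B,0)->write 1,move R,goto H. Now: state=H, head=2, tape[-1..3]=01100 (head:    ^)
Cells containing 1 after step 2: {0, 1} -> 2 cell(s)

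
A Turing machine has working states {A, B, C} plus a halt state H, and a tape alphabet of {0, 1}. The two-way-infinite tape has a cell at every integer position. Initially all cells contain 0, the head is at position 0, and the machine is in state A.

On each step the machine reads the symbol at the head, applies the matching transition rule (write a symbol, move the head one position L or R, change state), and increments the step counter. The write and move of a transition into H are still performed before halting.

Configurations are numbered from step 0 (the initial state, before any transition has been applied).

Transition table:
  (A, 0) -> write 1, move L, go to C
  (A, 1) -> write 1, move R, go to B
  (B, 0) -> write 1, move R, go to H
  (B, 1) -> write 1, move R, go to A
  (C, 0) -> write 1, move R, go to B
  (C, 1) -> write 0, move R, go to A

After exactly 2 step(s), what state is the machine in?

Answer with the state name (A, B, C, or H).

Answer: B

Derivation:
Step 1: in state A at pos 0, read 0 -> (A,0)->write 1,move L,goto C. Now: state=C, head=-1, tape[-2..1]=0010 (head:  ^)
Step 2: in state C at pos -1, read 0 -> (C,0)->write 1,move R,goto B. Now: state=B, head=0, tape[-2..1]=0110 (head:   ^)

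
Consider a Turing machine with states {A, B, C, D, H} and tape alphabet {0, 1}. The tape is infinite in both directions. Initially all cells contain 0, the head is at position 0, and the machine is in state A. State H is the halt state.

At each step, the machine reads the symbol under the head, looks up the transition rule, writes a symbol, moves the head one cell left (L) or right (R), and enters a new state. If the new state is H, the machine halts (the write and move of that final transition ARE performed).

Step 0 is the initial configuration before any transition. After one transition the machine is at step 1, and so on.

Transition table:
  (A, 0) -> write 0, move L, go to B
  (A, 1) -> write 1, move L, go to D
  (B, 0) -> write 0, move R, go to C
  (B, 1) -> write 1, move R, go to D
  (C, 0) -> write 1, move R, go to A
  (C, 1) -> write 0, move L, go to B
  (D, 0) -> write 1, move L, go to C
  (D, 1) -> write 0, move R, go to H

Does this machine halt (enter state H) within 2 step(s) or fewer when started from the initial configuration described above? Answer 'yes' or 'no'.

Answer: no

Derivation:
Step 1: in state A at pos 0, read 0 -> (A,0)->write 0,move L,goto B. Now: state=B, head=-1, tape[-2..1]=0000 (head:  ^)
Step 2: in state B at pos -1, read 0 -> (B,0)->write 0,move R,goto C. Now: state=C, head=0, tape[-2..1]=0000 (head:   ^)
After 2 step(s): state = C (not H) -> not halted within 2 -> no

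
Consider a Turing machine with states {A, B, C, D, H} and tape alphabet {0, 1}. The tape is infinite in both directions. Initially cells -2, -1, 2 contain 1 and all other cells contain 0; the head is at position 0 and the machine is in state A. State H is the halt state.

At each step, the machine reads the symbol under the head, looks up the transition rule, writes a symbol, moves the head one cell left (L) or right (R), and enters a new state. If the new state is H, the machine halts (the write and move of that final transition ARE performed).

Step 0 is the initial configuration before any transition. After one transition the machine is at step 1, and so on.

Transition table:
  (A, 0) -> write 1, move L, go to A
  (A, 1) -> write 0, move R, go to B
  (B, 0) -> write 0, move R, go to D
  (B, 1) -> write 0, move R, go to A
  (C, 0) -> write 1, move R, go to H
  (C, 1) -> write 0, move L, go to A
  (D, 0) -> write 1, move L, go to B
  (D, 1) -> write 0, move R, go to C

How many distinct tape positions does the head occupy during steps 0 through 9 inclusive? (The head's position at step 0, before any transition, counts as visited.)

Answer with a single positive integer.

Step 1: in state A at pos 0, read 0 -> (A,0)->write 1,move L,goto A. Now: state=A, head=-1, tape[-3..3]=0111010 (head:   ^)
Step 2: in state A at pos -1, read 1 -> (A,1)->write 0,move R,goto B. Now: state=B, head=0, tape[-3..3]=0101010 (head:    ^)
Step 3: in state B at pos 0, read 1 -> (B,1)->write 0,move R,goto A. Now: state=A, head=1, tape[-3..3]=0100010 (head:     ^)
Step 4: in state A at pos 1, read 0 -> (A,0)->write 1,move L,goto A. Now: state=A, head=0, tape[-3..3]=0100110 (head:    ^)
Step 5: in state A at pos 0, read 0 -> (A,0)->write 1,move L,goto A. Now: state=A, head=-1, tape[-3..3]=0101110 (head:   ^)
Step 6: in state A at pos -1, read 0 -> (A,0)->write 1,move L,goto A. Now: state=A, head=-2, tape[-3..3]=0111110 (head:  ^)
Step 7: in state A at pos -2, read 1 -> (A,1)->write 0,move R,goto B. Now: state=B, head=-1, tape[-3..3]=0011110 (head:   ^)
Step 8: in state B at pos -1, read 1 -> (B,1)->write 0,move R,goto A. Now: state=A, head=0, tape[-3..3]=0001110 (head:    ^)
Step 9: in state A at pos 0, read 1 -> (A,1)->write 0,move R,goto B. Now: state=B, head=1, tape[-3..3]=0000110 (head:     ^)
Head positions at steps 0..9: starting at 0, distinct positions visited = {-2, -1, 0, 1} -> 4 position(s)

Answer: 4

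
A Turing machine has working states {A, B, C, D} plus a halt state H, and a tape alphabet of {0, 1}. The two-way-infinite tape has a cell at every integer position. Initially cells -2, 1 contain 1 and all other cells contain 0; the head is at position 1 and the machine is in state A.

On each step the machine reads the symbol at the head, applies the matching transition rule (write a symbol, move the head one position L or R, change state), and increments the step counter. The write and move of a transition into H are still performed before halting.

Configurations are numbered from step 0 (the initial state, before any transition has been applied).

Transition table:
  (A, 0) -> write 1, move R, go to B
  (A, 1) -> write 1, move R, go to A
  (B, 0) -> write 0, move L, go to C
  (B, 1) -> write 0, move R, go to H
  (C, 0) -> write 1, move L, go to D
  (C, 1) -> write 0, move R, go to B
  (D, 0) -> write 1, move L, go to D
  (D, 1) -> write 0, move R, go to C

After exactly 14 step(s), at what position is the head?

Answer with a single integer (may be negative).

Answer: -1

Derivation:
Step 1: in state A at pos 1, read 1 -> (A,1)->write 1,move R,goto A. Now: state=A, head=2, tape[-3..3]=0100100 (head:      ^)
Step 2: in state A at pos 2, read 0 -> (A,0)->write 1,move R,goto B. Now: state=B, head=3, tape[-3..4]=01001100 (head:       ^)
Step 3: in state B at pos 3, read 0 -> (B,0)->write 0,move L,goto C. Now: state=C, head=2, tape[-3..4]=01001100 (head:      ^)
Step 4: in state C at pos 2, read 1 -> (C,1)->write 0,move R,goto B. Now: state=B, head=3, tape[-3..4]=01001000 (head:       ^)
Step 5: in state B at pos 3, read 0 -> (B,0)->write 0,move L,goto C. Now: state=C, head=2, tape[-3..4]=01001000 (head:      ^)
Step 6: in state C at pos 2, read 0 -> (C,0)->write 1,move L,goto D. Now: state=D, head=1, tape[-3..4]=01001100 (head:     ^)
Step 7: in state D at pos 1, read 1 -> (D,1)->write 0,move R,goto C. Now: state=C, head=2, tape[-3..4]=01000100 (head:      ^)
Step 8: in state C at pos 2, read 1 -> (C,1)->write 0,move R,goto B. Now: state=B, head=3, tape[-3..4]=01000000 (head:       ^)
Step 9: in state B at pos 3, read 0 -> (B,0)->write 0,move L,goto C. Now: state=C, head=2, tape[-3..4]=01000000 (head:      ^)
Step 10: in state C at pos 2, read 0 -> (C,0)->write 1,move L,goto D. Now: state=D, head=1, tape[-3..4]=01000100 (head:     ^)
Step 11: in state D at pos 1, read 0 -> (D,0)->write 1,move L,goto D. Now: state=D, head=0, tape[-3..4]=01001100 (head:    ^)
Step 12: in state D at pos 0, read 0 -> (D,0)->write 1,move L,goto D. Now: state=D, head=-1, tape[-3..4]=01011100 (head:   ^)
Step 13: in state D at pos -1, read 0 -> (D,0)->write 1,move L,goto D. Now: state=D, head=-2, tape[-3..4]=01111100 (head:  ^)
Step 14: in state D at pos -2, read 1 -> (D,1)->write 0,move R,goto C. Now: state=C, head=-1, tape[-3..4]=00111100 (head:   ^)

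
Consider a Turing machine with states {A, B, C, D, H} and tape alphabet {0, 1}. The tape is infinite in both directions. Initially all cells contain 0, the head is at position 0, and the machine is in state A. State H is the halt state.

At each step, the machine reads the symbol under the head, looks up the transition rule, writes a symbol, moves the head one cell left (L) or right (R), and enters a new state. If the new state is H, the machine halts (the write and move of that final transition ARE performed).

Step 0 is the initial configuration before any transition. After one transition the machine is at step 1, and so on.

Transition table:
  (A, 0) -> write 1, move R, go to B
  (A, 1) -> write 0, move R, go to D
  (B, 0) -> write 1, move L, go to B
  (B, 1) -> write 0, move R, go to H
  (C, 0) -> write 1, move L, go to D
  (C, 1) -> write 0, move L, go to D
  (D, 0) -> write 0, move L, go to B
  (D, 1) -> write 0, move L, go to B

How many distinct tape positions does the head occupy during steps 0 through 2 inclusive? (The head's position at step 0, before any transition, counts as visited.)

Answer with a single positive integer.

Step 1: in state A at pos 0, read 0 -> (A,0)->write 1,move R,goto B. Now: state=B, head=1, tape[-1..2]=0100 (head:   ^)
Step 2: in state B at pos 1, read 0 -> (B,0)->write 1,move L,goto B. Now: state=B, head=0, tape[-1..2]=0110 (head:  ^)
Head positions at steps 0..2: starting at 0, distinct positions visited = {0, 1} -> 2 position(s)

Answer: 2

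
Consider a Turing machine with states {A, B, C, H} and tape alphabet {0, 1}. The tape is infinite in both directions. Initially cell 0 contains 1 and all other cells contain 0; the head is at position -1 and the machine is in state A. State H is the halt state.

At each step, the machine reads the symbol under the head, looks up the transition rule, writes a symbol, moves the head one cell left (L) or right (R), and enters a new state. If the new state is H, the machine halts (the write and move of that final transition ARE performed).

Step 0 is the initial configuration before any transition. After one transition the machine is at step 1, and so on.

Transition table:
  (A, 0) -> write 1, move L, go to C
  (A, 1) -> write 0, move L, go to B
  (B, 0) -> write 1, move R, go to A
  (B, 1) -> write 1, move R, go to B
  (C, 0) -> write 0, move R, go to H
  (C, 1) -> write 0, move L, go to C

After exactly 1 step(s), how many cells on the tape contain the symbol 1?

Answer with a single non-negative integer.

Answer: 2

Derivation:
Step 1: in state A at pos -1, read 0 -> (A,0)->write 1,move L,goto C. Now: state=C, head=-2, tape[-3..1]=00110 (head:  ^)
Cells containing 1 after step 1: {-1, 0} -> 2 cell(s)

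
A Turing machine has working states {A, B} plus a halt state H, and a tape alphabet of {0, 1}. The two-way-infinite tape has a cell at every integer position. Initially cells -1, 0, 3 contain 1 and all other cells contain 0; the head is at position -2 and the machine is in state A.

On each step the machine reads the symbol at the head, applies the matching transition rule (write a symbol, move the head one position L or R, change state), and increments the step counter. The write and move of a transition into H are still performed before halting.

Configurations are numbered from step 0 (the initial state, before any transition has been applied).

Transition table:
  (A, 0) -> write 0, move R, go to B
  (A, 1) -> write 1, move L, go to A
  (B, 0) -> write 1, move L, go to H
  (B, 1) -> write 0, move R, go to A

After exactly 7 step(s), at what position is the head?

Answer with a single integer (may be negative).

Step 1: in state A at pos -2, read 0 -> (A,0)->write 0,move R,goto B. Now: state=B, head=-1, tape[-3..4]=00110010 (head:   ^)
Step 2: in state B at pos -1, read 1 -> (B,1)->write 0,move R,goto A. Now: state=A, head=0, tape[-3..4]=00010010 (head:    ^)
Step 3: in state A at pos 0, read 1 -> (A,1)->write 1,move L,goto A. Now: state=A, head=-1, tape[-3..4]=00010010 (head:   ^)
Step 4: in state A at pos -1, read 0 -> (A,0)->write 0,move R,goto B. Now: state=B, head=0, tape[-3..4]=00010010 (head:    ^)
Step 5: in state B at pos 0, read 1 -> (B,1)->write 0,move R,goto A. Now: state=A, head=1, tape[-3..4]=00000010 (head:     ^)
Step 6: in state A at pos 1, read 0 -> (A,0)->write 0,move R,goto B. Now: state=B, head=2, tape[-3..4]=00000010 (head:      ^)
Step 7: in state B at pos 2, read 0 -> (B,0)->write 1,move L,goto H. Now: state=H, head=1, tape[-3..4]=00000110 (head:     ^)

Answer: 1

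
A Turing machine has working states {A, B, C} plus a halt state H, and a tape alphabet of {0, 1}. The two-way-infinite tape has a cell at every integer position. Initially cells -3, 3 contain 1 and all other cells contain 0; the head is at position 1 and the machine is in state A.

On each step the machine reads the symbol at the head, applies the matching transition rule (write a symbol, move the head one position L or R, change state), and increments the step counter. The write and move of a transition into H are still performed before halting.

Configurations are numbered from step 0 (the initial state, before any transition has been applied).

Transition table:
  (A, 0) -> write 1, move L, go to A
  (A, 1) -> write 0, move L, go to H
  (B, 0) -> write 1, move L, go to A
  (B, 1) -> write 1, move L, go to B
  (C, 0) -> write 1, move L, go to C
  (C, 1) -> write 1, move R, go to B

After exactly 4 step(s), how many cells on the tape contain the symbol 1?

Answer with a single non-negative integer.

Step 1: in state A at pos 1, read 0 -> (A,0)->write 1,move L,goto A. Now: state=A, head=0, tape[-4..4]=010001010 (head:     ^)
Step 2: in state A at pos 0, read 0 -> (A,0)->write 1,move L,goto A. Now: state=A, head=-1, tape[-4..4]=010011010 (head:    ^)
Step 3: in state A at pos -1, read 0 -> (A,0)->write 1,move L,goto A. Now: state=A, head=-2, tape[-4..4]=010111010 (head:   ^)
Step 4: in state A at pos -2, read 0 -> (A,0)->write 1,move L,goto A. Now: state=A, head=-3, tape[-4..4]=011111010 (head:  ^)
Cells containing 1 after step 4: {-3, -2, -1, 0, 1, 3} -> 6 cell(s)

Answer: 6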